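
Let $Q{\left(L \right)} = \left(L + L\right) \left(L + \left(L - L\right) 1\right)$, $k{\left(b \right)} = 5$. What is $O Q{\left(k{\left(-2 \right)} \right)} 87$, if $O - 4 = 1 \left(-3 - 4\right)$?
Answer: $-13050$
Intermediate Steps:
$Q{\left(L \right)} = 2 L^{2}$ ($Q{\left(L \right)} = 2 L \left(L + 0 \cdot 1\right) = 2 L \left(L + 0\right) = 2 L L = 2 L^{2}$)
$O = -3$ ($O = 4 + 1 \left(-3 - 4\right) = 4 + 1 \left(-7\right) = 4 - 7 = -3$)
$O Q{\left(k{\left(-2 \right)} \right)} 87 = - 3 \cdot 2 \cdot 5^{2} \cdot 87 = - 3 \cdot 2 \cdot 25 \cdot 87 = \left(-3\right) 50 \cdot 87 = \left(-150\right) 87 = -13050$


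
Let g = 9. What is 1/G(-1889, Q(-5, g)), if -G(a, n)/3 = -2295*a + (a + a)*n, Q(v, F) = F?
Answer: -1/12903759 ≈ -7.7497e-8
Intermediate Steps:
G(a, n) = 6885*a - 6*a*n (G(a, n) = -3*(-2295*a + (a + a)*n) = -3*(-2295*a + (2*a)*n) = -3*(-2295*a + 2*a*n) = 6885*a - 6*a*n)
1/G(-1889, Q(-5, g)) = 1/(3*(-1889)*(2295 - 2*9)) = 1/(3*(-1889)*(2295 - 18)) = 1/(3*(-1889)*2277) = 1/(-12903759) = -1/12903759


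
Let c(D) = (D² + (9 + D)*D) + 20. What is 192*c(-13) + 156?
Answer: 46428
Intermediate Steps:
c(D) = 20 + D² + D*(9 + D) (c(D) = (D² + D*(9 + D)) + 20 = 20 + D² + D*(9 + D))
192*c(-13) + 156 = 192*(20 + 2*(-13)² + 9*(-13)) + 156 = 192*(20 + 2*169 - 117) + 156 = 192*(20 + 338 - 117) + 156 = 192*241 + 156 = 46272 + 156 = 46428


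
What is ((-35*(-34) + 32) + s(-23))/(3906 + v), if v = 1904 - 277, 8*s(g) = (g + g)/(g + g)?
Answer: 9777/44264 ≈ 0.22088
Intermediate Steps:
s(g) = ⅛ (s(g) = ((g + g)/(g + g))/8 = ((2*g)/((2*g)))/8 = ((2*g)*(1/(2*g)))/8 = (⅛)*1 = ⅛)
v = 1627
((-35*(-34) + 32) + s(-23))/(3906 + v) = ((-35*(-34) + 32) + ⅛)/(3906 + 1627) = ((1190 + 32) + ⅛)/5533 = (1222 + ⅛)*(1/5533) = (9777/8)*(1/5533) = 9777/44264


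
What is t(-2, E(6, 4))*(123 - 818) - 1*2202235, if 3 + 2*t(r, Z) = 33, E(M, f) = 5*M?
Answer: -2212660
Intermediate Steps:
t(r, Z) = 15 (t(r, Z) = -3/2 + (1/2)*33 = -3/2 + 33/2 = 15)
t(-2, E(6, 4))*(123 - 818) - 1*2202235 = 15*(123 - 818) - 1*2202235 = 15*(-695) - 2202235 = -10425 - 2202235 = -2212660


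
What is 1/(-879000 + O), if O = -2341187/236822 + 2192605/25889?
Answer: -6131084758/5388764856170933 ≈ -1.1378e-6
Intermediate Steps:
O = 458646111067/6131084758 (O = -2341187*1/236822 + 2192605*(1/25889) = -2341187/236822 + 2192605/25889 = 458646111067/6131084758 ≈ 74.807)
1/(-879000 + O) = 1/(-879000 + 458646111067/6131084758) = 1/(-5388764856170933/6131084758) = -6131084758/5388764856170933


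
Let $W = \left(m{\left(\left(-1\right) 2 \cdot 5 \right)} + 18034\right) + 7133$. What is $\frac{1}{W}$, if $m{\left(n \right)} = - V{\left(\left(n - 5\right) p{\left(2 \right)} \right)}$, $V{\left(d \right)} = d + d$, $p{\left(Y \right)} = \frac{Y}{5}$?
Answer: $\frac{1}{25179} \approx 3.9716 \cdot 10^{-5}$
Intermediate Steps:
$p{\left(Y \right)} = \frac{Y}{5}$ ($p{\left(Y \right)} = Y \frac{1}{5} = \frac{Y}{5}$)
$V{\left(d \right)} = 2 d$
$m{\left(n \right)} = 4 - \frac{4 n}{5}$ ($m{\left(n \right)} = - 2 \left(n - 5\right) \frac{1}{5} \cdot 2 = - 2 \left(-5 + n\right) \frac{2}{5} = - 2 \left(-2 + \frac{2 n}{5}\right) = - (-4 + \frac{4 n}{5}) = 4 - \frac{4 n}{5}$)
$W = 25179$ ($W = \left(\left(4 - \frac{4 \left(-1\right) 2 \cdot 5}{5}\right) + 18034\right) + 7133 = \left(\left(4 - \frac{4 \left(\left(-2\right) 5\right)}{5}\right) + 18034\right) + 7133 = \left(\left(4 - -8\right) + 18034\right) + 7133 = \left(\left(4 + 8\right) + 18034\right) + 7133 = \left(12 + 18034\right) + 7133 = 18046 + 7133 = 25179$)
$\frac{1}{W} = \frac{1}{25179}$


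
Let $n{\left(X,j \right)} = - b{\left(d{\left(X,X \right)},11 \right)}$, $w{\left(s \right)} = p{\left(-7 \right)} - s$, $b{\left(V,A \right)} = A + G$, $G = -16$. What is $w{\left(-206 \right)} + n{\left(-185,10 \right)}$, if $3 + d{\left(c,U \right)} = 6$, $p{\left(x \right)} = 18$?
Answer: $229$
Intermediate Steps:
$d{\left(c,U \right)} = 3$ ($d{\left(c,U \right)} = -3 + 6 = 3$)
$b{\left(V,A \right)} = -16 + A$ ($b{\left(V,A \right)} = A - 16 = -16 + A$)
$w{\left(s \right)} = 18 - s$
$n{\left(X,j \right)} = 5$ ($n{\left(X,j \right)} = - (-16 + 11) = \left(-1\right) \left(-5\right) = 5$)
$w{\left(-206 \right)} + n{\left(-185,10 \right)} = \left(18 - -206\right) + 5 = \left(18 + 206\right) + 5 = 224 + 5 = 229$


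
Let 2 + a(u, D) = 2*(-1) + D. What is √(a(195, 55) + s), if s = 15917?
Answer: 4*√998 ≈ 126.36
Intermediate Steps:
a(u, D) = -4 + D (a(u, D) = -2 + (2*(-1) + D) = -2 + (-2 + D) = -4 + D)
√(a(195, 55) + s) = √((-4 + 55) + 15917) = √(51 + 15917) = √15968 = 4*√998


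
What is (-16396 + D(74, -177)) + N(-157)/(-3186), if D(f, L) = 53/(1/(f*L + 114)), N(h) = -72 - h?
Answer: -2244690013/3186 ≈ -7.0455e+5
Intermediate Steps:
D(f, L) = 6042 + 53*L*f (D(f, L) = 53/(1/(L*f + 114)) = 53/(1/(114 + L*f)) = 53*(114 + L*f) = 6042 + 53*L*f)
(-16396 + D(74, -177)) + N(-157)/(-3186) = (-16396 + (6042 + 53*(-177)*74)) + (-72 - 1*(-157))/(-3186) = (-16396 + (6042 - 694194)) + (-72 + 157)*(-1/3186) = (-16396 - 688152) + 85*(-1/3186) = -704548 - 85/3186 = -2244690013/3186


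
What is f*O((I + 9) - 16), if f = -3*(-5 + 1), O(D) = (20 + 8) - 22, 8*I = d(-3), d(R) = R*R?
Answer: 72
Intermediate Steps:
d(R) = R²
I = 9/8 (I = (⅛)*(-3)² = (⅛)*9 = 9/8 ≈ 1.1250)
O(D) = 6 (O(D) = 28 - 22 = 6)
f = 12 (f = -3*(-4) = 12)
f*O((I + 9) - 16) = 12*6 = 72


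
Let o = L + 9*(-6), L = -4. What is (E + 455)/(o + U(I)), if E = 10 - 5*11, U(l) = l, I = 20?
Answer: -205/19 ≈ -10.789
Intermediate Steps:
E = -45 (E = 10 - 55 = -45)
o = -58 (o = -4 + 9*(-6) = -4 - 54 = -58)
(E + 455)/(o + U(I)) = (-45 + 455)/(-58 + 20) = 410/(-38) = 410*(-1/38) = -205/19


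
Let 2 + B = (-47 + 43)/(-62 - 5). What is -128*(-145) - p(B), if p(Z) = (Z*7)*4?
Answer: 1247160/67 ≈ 18614.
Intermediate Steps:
B = -130/67 (B = -2 + (-47 + 43)/(-62 - 5) = -2 - 4/(-67) = -2 - 4*(-1/67) = -2 + 4/67 = -130/67 ≈ -1.9403)
p(Z) = 28*Z (p(Z) = (7*Z)*4 = 28*Z)
-128*(-145) - p(B) = -128*(-145) - 28*(-130)/67 = 18560 - 1*(-3640/67) = 18560 + 3640/67 = 1247160/67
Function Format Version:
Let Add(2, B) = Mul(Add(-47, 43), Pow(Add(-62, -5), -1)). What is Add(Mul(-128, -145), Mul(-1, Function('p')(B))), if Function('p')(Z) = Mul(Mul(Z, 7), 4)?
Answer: Rational(1247160, 67) ≈ 18614.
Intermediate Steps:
B = Rational(-130, 67) (B = Add(-2, Mul(Add(-47, 43), Pow(Add(-62, -5), -1))) = Add(-2, Mul(-4, Pow(-67, -1))) = Add(-2, Mul(-4, Rational(-1, 67))) = Add(-2, Rational(4, 67)) = Rational(-130, 67) ≈ -1.9403)
Function('p')(Z) = Mul(28, Z) (Function('p')(Z) = Mul(Mul(7, Z), 4) = Mul(28, Z))
Add(Mul(-128, -145), Mul(-1, Function('p')(B))) = Add(Mul(-128, -145), Mul(-1, Mul(28, Rational(-130, 67)))) = Add(18560, Mul(-1, Rational(-3640, 67))) = Add(18560, Rational(3640, 67)) = Rational(1247160, 67)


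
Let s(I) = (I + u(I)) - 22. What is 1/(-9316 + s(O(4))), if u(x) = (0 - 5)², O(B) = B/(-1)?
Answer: -1/9317 ≈ -0.00010733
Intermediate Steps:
O(B) = -B (O(B) = B*(-1) = -B)
u(x) = 25 (u(x) = (-5)² = 25)
s(I) = 3 + I (s(I) = (I + 25) - 22 = (25 + I) - 22 = 3 + I)
1/(-9316 + s(O(4))) = 1/(-9316 + (3 - 1*4)) = 1/(-9316 + (3 - 4)) = 1/(-9316 - 1) = 1/(-9317) = -1/9317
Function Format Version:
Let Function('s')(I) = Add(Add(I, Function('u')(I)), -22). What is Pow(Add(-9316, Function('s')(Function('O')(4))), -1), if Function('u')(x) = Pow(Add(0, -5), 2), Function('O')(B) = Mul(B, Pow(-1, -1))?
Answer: Rational(-1, 9317) ≈ -0.00010733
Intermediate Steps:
Function('O')(B) = Mul(-1, B) (Function('O')(B) = Mul(B, -1) = Mul(-1, B))
Function('u')(x) = 25 (Function('u')(x) = Pow(-5, 2) = 25)
Function('s')(I) = Add(3, I) (Function('s')(I) = Add(Add(I, 25), -22) = Add(Add(25, I), -22) = Add(3, I))
Pow(Add(-9316, Function('s')(Function('O')(4))), -1) = Pow(Add(-9316, Add(3, Mul(-1, 4))), -1) = Pow(Add(-9316, Add(3, -4)), -1) = Pow(Add(-9316, -1), -1) = Pow(-9317, -1) = Rational(-1, 9317)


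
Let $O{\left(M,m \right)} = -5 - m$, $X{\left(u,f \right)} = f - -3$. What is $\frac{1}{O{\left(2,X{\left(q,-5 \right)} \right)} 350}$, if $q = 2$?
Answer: $- \frac{1}{1050} \approx -0.00095238$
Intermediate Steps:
$X{\left(u,f \right)} = 3 + f$ ($X{\left(u,f \right)} = f + 3 = 3 + f$)
$\frac{1}{O{\left(2,X{\left(q,-5 \right)} \right)} 350} = \frac{1}{\left(-5 - \left(3 - 5\right)\right) 350} = \frac{1}{\left(-5 - -2\right) 350} = \frac{1}{\left(-5 + 2\right) 350} = \frac{1}{\left(-3\right) 350} = \frac{1}{-1050} = - \frac{1}{1050}$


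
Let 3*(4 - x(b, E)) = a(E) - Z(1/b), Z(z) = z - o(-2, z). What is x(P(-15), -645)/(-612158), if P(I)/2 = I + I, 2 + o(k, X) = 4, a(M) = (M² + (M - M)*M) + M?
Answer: 24922201/110188440 ≈ 0.22618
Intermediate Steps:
a(M) = M + M² (a(M) = (M² + 0*M) + M = (M² + 0) + M = M² + M = M + M²)
o(k, X) = 2 (o(k, X) = -2 + 4 = 2)
Z(z) = -2 + z (Z(z) = z - 1*2 = z - 2 = -2 + z)
P(I) = 4*I (P(I) = 2*(I + I) = 2*(2*I) = 4*I)
x(b, E) = 10/3 + 1/(3*b) - E*(1 + E)/3 (x(b, E) = 4 - (E*(1 + E) - (-2 + 1/b))/3 = 4 - (E*(1 + E) + (2 - 1/b))/3 = 4 - (2 - 1/b + E*(1 + E))/3 = 4 + (-⅔ + 1/(3*b) - E*(1 + E)/3) = 10/3 + 1/(3*b) - E*(1 + E)/3)
x(P(-15), -645)/(-612158) = ((1 + (4*(-15))*(10 - 1*(-645)*(1 - 645)))/(3*((4*(-15)))))/(-612158) = ((⅓)*(1 - 60*(10 - 1*(-645)*(-644)))/(-60))*(-1/612158) = ((⅓)*(-1/60)*(1 - 60*(10 - 415380)))*(-1/612158) = ((⅓)*(-1/60)*(1 - 60*(-415370)))*(-1/612158) = ((⅓)*(-1/60)*(1 + 24922200))*(-1/612158) = ((⅓)*(-1/60)*24922201)*(-1/612158) = -24922201/180*(-1/612158) = 24922201/110188440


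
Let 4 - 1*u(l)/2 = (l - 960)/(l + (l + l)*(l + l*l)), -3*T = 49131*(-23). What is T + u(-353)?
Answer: 33044198796805/87725089 ≈ 3.7668e+5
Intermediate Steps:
T = 376671 (T = -16377*(-23) = -1/3*(-1130013) = 376671)
u(l) = 8 - 2*(-960 + l)/(l + 2*l*(l + l**2)) (u(l) = 8 - 2*(l - 960)/(l + (l + l)*(l + l*l)) = 8 - 2*(-960 + l)/(l + (2*l)*(l + l**2)) = 8 - 2*(-960 + l)/(l + 2*l*(l + l**2)))
T + u(-353) = 376671 + 2*(960 + 3*(-353) + 8*(-353)**2 + 8*(-353)**3)/(-353*(1 + 2*(-353) + 2*(-353)**2)) = 376671 + 2*(-1/353)*(960 - 1059 + 8*124609 + 8*(-43986977))/(1 - 706 + 2*124609) = 376671 + 2*(-1/353)*(960 - 1059 + 996872 - 351895816)/(1 - 706 + 249218) = 376671 + 2*(-1/353)*(-350899043)/248513 = 376671 + 2*(-1/353)*(1/248513)*(-350899043) = 376671 + 701798086/87725089 = 33044198796805/87725089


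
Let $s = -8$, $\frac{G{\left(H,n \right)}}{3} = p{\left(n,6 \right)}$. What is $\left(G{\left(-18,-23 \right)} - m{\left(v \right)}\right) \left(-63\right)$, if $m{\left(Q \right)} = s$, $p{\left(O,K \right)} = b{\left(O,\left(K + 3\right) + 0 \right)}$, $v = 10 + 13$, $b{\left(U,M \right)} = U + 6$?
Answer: $2709$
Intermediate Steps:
$b{\left(U,M \right)} = 6 + U$
$v = 23$
$p{\left(O,K \right)} = 6 + O$
$G{\left(H,n \right)} = 18 + 3 n$ ($G{\left(H,n \right)} = 3 \left(6 + n\right) = 18 + 3 n$)
$m{\left(Q \right)} = -8$
$\left(G{\left(-18,-23 \right)} - m{\left(v \right)}\right) \left(-63\right) = \left(\left(18 + 3 \left(-23\right)\right) - -8\right) \left(-63\right) = \left(\left(18 - 69\right) + 8\right) \left(-63\right) = \left(-51 + 8\right) \left(-63\right) = \left(-43\right) \left(-63\right) = 2709$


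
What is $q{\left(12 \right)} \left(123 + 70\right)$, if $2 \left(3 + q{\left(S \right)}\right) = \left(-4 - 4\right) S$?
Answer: $-9843$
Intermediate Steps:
$q{\left(S \right)} = -3 - 4 S$ ($q{\left(S \right)} = -3 + \frac{\left(-4 - 4\right) S}{2} = -3 + \frac{\left(-8\right) S}{2} = -3 - 4 S$)
$q{\left(12 \right)} \left(123 + 70\right) = \left(-3 - 48\right) \left(123 + 70\right) = \left(-3 - 48\right) 193 = \left(-51\right) 193 = -9843$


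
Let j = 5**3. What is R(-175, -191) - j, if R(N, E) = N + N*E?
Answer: 33125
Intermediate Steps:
j = 125
R(N, E) = N + E*N
R(-175, -191) - j = -175*(1 - 191) - 1*125 = -175*(-190) - 125 = 33250 - 125 = 33125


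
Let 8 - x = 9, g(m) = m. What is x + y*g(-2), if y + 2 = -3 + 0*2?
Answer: 9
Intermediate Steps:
x = -1 (x = 8 - 1*9 = 8 - 9 = -1)
y = -5 (y = -2 + (-3 + 0*2) = -2 + (-3 + 0) = -2 - 3 = -5)
x + y*g(-2) = -1 - 5*(-2) = -1 + 10 = 9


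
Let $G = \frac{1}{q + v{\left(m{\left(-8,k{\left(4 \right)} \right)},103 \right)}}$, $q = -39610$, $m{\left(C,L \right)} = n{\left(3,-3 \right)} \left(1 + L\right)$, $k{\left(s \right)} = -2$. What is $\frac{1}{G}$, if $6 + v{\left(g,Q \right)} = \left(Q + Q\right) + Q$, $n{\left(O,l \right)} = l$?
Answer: $-39307$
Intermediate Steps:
$m{\left(C,L \right)} = -3 - 3 L$ ($m{\left(C,L \right)} = - 3 \left(1 + L\right) = -3 - 3 L$)
$v{\left(g,Q \right)} = -6 + 3 Q$ ($v{\left(g,Q \right)} = -6 + \left(\left(Q + Q\right) + Q\right) = -6 + \left(2 Q + Q\right) = -6 + 3 Q$)
$G = - \frac{1}{39307}$ ($G = \frac{1}{-39610 + \left(-6 + 3 \cdot 103\right)} = \frac{1}{-39610 + \left(-6 + 309\right)} = \frac{1}{-39610 + 303} = \frac{1}{-39307} = - \frac{1}{39307} \approx -2.5441 \cdot 10^{-5}$)
$\frac{1}{G} = \frac{1}{- \frac{1}{39307}} = -39307$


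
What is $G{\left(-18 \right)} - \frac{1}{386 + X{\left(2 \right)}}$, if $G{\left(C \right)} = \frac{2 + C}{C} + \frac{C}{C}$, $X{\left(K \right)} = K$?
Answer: $\frac{6587}{3492} \approx 1.8863$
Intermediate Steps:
$G{\left(C \right)} = 1 + \frac{2 + C}{C}$ ($G{\left(C \right)} = \frac{2 + C}{C} + 1 = 1 + \frac{2 + C}{C}$)
$G{\left(-18 \right)} - \frac{1}{386 + X{\left(2 \right)}} = \left(2 + \frac{2}{-18}\right) - \frac{1}{386 + 2} = \left(2 + 2 \left(- \frac{1}{18}\right)\right) - \frac{1}{388} = \left(2 - \frac{1}{9}\right) - \frac{1}{388} = \frac{17}{9} - \frac{1}{388} = \frac{6587}{3492}$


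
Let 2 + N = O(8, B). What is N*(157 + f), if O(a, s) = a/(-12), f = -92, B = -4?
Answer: -520/3 ≈ -173.33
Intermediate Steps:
O(a, s) = -a/12 (O(a, s) = a*(-1/12) = -a/12)
N = -8/3 (N = -2 - 1/12*8 = -2 - 2/3 = -8/3 ≈ -2.6667)
N*(157 + f) = -8*(157 - 92)/3 = -8/3*65 = -520/3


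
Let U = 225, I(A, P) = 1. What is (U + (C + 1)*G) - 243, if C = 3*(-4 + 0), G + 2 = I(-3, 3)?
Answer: -7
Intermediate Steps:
G = -1 (G = -2 + 1 = -1)
C = -12 (C = 3*(-4) = -12)
(U + (C + 1)*G) - 243 = (225 + (-12 + 1)*(-1)) - 243 = (225 - 11*(-1)) - 243 = (225 + 11) - 243 = 236 - 243 = -7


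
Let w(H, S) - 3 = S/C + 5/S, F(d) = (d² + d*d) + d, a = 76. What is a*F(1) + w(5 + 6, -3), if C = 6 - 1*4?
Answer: 1367/6 ≈ 227.83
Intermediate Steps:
C = 2 (C = 6 - 4 = 2)
F(d) = d + 2*d² (F(d) = (d² + d²) + d = 2*d² + d = d + 2*d²)
w(H, S) = 3 + S/2 + 5/S (w(H, S) = 3 + (S/2 + 5/S) = 3 + S/2 + 5/S)
a*F(1) + w(5 + 6, -3) = 76*(1*(1 + 2*1)) + (3 + (½)*(-3) + 5/(-3)) = 76*(1*(1 + 2)) + (3 - 3/2 + 5*(-⅓)) = 76*(1*3) + (3 - 3/2 - 5/3) = 76*3 - ⅙ = 228 - ⅙ = 1367/6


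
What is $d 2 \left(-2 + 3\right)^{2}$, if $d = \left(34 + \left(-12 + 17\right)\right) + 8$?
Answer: $94$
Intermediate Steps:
$d = 47$ ($d = \left(34 + 5\right) + 8 = 39 + 8 = 47$)
$d 2 \left(-2 + 3\right)^{2} = 47 \cdot 2 \left(-2 + 3\right)^{2} = 94 \cdot 1^{2} = 94 \cdot 1 = 94$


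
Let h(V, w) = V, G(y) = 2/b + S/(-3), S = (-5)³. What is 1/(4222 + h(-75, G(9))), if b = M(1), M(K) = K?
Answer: 1/4147 ≈ 0.00024114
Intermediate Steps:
S = -125
b = 1
G(y) = 131/3 (G(y) = 2/1 - 125/(-3) = 2*1 - 125*(-⅓) = 2 + 125/3 = 131/3)
1/(4222 + h(-75, G(9))) = 1/(4222 - 75) = 1/4147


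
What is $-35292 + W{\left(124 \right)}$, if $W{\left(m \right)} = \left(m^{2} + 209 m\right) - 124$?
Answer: $5876$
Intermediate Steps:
$W{\left(m \right)} = -124 + m^{2} + 209 m$
$-35292 + W{\left(124 \right)} = -35292 + \left(-124 + 124^{2} + 209 \cdot 124\right) = -35292 + \left(-124 + 15376 + 25916\right) = -35292 + 41168 = 5876$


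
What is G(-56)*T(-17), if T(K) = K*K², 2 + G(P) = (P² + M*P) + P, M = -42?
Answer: -26677590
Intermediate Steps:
G(P) = -2 + P² - 41*P (G(P) = -2 + ((P² - 42*P) + P) = -2 + (P² - 41*P) = -2 + P² - 41*P)
T(K) = K³
G(-56)*T(-17) = (-2 + (-56)² - 41*(-56))*(-17)³ = (-2 + 3136 + 2296)*(-4913) = 5430*(-4913) = -26677590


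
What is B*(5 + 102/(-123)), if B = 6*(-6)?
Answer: -6156/41 ≈ -150.15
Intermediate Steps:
B = -36
B*(5 + 102/(-123)) = -36*(5 + 102/(-123)) = -36*(5 + 102*(-1/123)) = -36*(5 - 34/41) = -36*171/41 = -6156/41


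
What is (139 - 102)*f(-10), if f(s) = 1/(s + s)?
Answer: -37/20 ≈ -1.8500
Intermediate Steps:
f(s) = 1/(2*s)
(139 - 102)*f(-10) = (139 - 102)*((1/2)/(-10)) = 37*((1/2)*(-1/10)) = 37*(-1/20) = -37/20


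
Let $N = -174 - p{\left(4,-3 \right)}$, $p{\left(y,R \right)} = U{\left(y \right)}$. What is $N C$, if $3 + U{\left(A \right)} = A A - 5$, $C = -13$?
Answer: $2366$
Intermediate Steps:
$U{\left(A \right)} = -8 + A^{2}$ ($U{\left(A \right)} = -3 + \left(A A - 5\right) = -3 + \left(A^{2} - 5\right) = -3 + \left(-5 + A^{2}\right) = -8 + A^{2}$)
$p{\left(y,R \right)} = -8 + y^{2}$
$N = -182$ ($N = -174 - \left(-8 + 4^{2}\right) = -174 - \left(-8 + 16\right) = -174 - 8 = -182$)
$N C = \left(-182\right) \left(-13\right) = 2366$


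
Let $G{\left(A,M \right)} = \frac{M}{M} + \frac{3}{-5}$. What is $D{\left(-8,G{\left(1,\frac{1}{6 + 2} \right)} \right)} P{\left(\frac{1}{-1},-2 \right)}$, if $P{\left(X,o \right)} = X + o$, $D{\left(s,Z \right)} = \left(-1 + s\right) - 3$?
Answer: $36$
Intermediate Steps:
$G{\left(A,M \right)} = \frac{2}{5}$ ($G{\left(A,M \right)} = 1 + 3 \left(- \frac{1}{5}\right) = 1 - \frac{3}{5} = \frac{2}{5}$)
$D{\left(s,Z \right)} = -4 + s$
$D{\left(-8,G{\left(1,\frac{1}{6 + 2} \right)} \right)} P{\left(\frac{1}{-1},-2 \right)} = \left(-4 - 8\right) \left(\frac{1}{-1} - 2\right) = - 12 \left(-1 - 2\right) = \left(-12\right) \left(-3\right) = 36$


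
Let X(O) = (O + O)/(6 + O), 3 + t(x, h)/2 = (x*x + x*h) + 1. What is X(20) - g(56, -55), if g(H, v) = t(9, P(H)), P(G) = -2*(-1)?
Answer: -2502/13 ≈ -192.46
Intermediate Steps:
P(G) = 2
t(x, h) = -4 + 2*x² + 2*h*x (t(x, h) = -6 + 2*((x*x + x*h) + 1) = -6 + 2*((x² + h*x) + 1) = -6 + 2*(1 + x² + h*x) = -6 + (2 + 2*x² + 2*h*x) = -4 + 2*x² + 2*h*x)
g(H, v) = 194 (g(H, v) = -4 + 2*9² + 2*2*9 = -4 + 2*81 + 36 = -4 + 162 + 36 = 194)
X(O) = 2*O/(6 + O) (X(O) = (2*O)/(6 + O) = 2*O/(6 + O))
X(20) - g(56, -55) = 2*20/(6 + 20) - 1*194 = 2*20/26 - 194 = 2*20*(1/26) - 194 = 20/13 - 194 = -2502/13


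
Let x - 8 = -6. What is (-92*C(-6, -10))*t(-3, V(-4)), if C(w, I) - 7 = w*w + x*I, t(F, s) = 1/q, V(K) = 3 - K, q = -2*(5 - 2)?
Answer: 1058/3 ≈ 352.67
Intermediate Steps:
x = 2 (x = 8 - 6 = 2)
q = -6 (q = -2*3 = -6)
t(F, s) = -1/6 (t(F, s) = 1/(-6) = -1/6)
C(w, I) = 7 + w**2 + 2*I (C(w, I) = 7 + (w*w + 2*I) = 7 + (w**2 + 2*I) = 7 + w**2 + 2*I)
(-92*C(-6, -10))*t(-3, V(-4)) = -92*(7 + (-6)**2 + 2*(-10))*(-1/6) = -92*(7 + 36 - 20)*(-1/6) = -92*23*(-1/6) = -2116*(-1/6) = 1058/3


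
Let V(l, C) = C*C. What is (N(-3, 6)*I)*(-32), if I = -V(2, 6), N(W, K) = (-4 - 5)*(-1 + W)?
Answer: 41472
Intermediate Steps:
V(l, C) = C²
N(W, K) = 9 - 9*W (N(W, K) = -9*(-1 + W) = 9 - 9*W)
I = -36 (I = -1*6² = -1*36 = -36)
(N(-3, 6)*I)*(-32) = ((9 - 9*(-3))*(-36))*(-32) = ((9 + 27)*(-36))*(-32) = (36*(-36))*(-32) = -1296*(-32) = 41472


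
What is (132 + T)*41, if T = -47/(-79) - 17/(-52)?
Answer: 22387763/4108 ≈ 5449.8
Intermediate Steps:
T = 3787/4108 (T = -47*(-1/79) - 17*(-1/52) = 47/79 + 17/52 = 3787/4108 ≈ 0.92186)
(132 + T)*41 = (132 + 3787/4108)*41 = (546043/4108)*41 = 22387763/4108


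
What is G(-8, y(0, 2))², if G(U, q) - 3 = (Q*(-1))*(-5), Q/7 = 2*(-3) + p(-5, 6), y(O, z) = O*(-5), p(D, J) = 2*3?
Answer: 9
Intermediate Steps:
p(D, J) = 6
y(O, z) = -5*O
Q = 0 (Q = 7*(2*(-3) + 6) = 7*(-6 + 6) = 7*0 = 0)
G(U, q) = 3 (G(U, q) = 3 + (0*(-1))*(-5) = 3 + 0*(-5) = 3 + 0 = 3)
G(-8, y(0, 2))² = 3² = 9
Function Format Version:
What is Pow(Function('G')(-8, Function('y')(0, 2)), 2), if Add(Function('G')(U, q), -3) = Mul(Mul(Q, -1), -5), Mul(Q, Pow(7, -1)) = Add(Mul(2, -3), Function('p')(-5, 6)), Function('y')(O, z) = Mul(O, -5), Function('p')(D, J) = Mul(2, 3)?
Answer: 9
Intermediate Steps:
Function('p')(D, J) = 6
Function('y')(O, z) = Mul(-5, O)
Q = 0 (Q = Mul(7, Add(Mul(2, -3), 6)) = Mul(7, Add(-6, 6)) = Mul(7, 0) = 0)
Function('G')(U, q) = 3 (Function('G')(U, q) = Add(3, Mul(Mul(0, -1), -5)) = Add(3, Mul(0, -5)) = Add(3, 0) = 3)
Pow(Function('G')(-8, Function('y')(0, 2)), 2) = Pow(3, 2) = 9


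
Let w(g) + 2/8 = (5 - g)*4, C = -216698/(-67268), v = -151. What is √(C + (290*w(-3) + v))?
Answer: √2562193302695/16817 ≈ 95.183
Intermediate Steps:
C = 108349/33634 (C = -216698*(-1/67268) = 108349/33634 ≈ 3.2214)
w(g) = 79/4 - 4*g (w(g) = -¼ + (5 - g)*4 = -¼ + (20 - 4*g) = 79/4 - 4*g)
√(C + (290*w(-3) + v)) = √(108349/33634 + (290*(79/4 - 4*(-3)) - 151)) = √(108349/33634 + (290*(79/4 + 12) - 151)) = √(108349/33634 + (290*(127/4) - 151)) = √(108349/33634 + (18415/2 - 151)) = √(108349/33634 + 18113/2) = √(152357335/16817) = √2562193302695/16817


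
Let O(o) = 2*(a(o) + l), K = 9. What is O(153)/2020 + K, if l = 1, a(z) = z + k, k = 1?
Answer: 1849/202 ≈ 9.1535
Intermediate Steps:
a(z) = 1 + z (a(z) = z + 1 = 1 + z)
O(o) = 4 + 2*o (O(o) = 2*((1 + o) + 1) = 2*(2 + o) = 4 + 2*o)
O(153)/2020 + K = (4 + 2*153)/2020 + 9 = (4 + 306)*(1/2020) + 9 = 310*(1/2020) + 9 = 31/202 + 9 = 1849/202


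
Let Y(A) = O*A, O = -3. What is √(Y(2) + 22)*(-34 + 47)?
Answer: 52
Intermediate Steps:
Y(A) = -3*A
√(Y(2) + 22)*(-34 + 47) = √(-3*2 + 22)*(-34 + 47) = √(-6 + 22)*13 = √16*13 = 4*13 = 52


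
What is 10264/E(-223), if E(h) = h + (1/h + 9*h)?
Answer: -2288872/497291 ≈ -4.6027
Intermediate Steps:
E(h) = 1/h + 10*h
10264/E(-223) = 10264/(1/(-223) + 10*(-223)) = 10264/(-1/223 - 2230) = 10264/(-497291/223) = 10264*(-223/497291) = -2288872/497291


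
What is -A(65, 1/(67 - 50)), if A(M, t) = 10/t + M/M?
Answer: -171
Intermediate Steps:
A(M, t) = 1 + 10/t (A(M, t) = 10/t + 1 = 1 + 10/t)
-A(65, 1/(67 - 50)) = -(10 + 1/(67 - 50))/(1/(67 - 50)) = -(10 + 1/17)/(1/17) = -(10 + 1/17)/1/17 = -17*171/17 = -1*171 = -171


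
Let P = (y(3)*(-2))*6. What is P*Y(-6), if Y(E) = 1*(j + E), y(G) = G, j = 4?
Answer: 72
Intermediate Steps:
Y(E) = 4 + E (Y(E) = 1*(4 + E) = 4 + E)
P = -36 (P = (3*(-2))*6 = -6*6 = -36)
P*Y(-6) = -36*(4 - 6) = -36*(-2) = 72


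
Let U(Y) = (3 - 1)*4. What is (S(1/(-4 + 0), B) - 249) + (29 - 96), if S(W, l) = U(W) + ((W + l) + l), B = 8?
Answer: -1169/4 ≈ -292.25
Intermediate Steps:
U(Y) = 8 (U(Y) = 2*4 = 8)
S(W, l) = 8 + W + 2*l (S(W, l) = 8 + ((W + l) + l) = 8 + (W + 2*l) = 8 + W + 2*l)
(S(1/(-4 + 0), B) - 249) + (29 - 96) = ((8 + 1/(-4 + 0) + 2*8) - 249) + (29 - 96) = ((8 + 1/(-4) + 16) - 249) - 67 = ((8 - 1/4 + 16) - 249) - 67 = (95/4 - 249) - 67 = -901/4 - 67 = -1169/4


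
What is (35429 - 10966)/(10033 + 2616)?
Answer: 24463/12649 ≈ 1.9340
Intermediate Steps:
(35429 - 10966)/(10033 + 2616) = 24463/12649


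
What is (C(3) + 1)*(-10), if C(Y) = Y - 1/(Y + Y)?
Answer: -115/3 ≈ -38.333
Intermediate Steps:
C(Y) = Y - 1/(2*Y)
(C(3) + 1)*(-10) = ((3 - ½/3) + 1)*(-10) = ((3 - ½*⅓) + 1)*(-10) = ((3 - ⅙) + 1)*(-10) = (17/6 + 1)*(-10) = (23/6)*(-10) = -115/3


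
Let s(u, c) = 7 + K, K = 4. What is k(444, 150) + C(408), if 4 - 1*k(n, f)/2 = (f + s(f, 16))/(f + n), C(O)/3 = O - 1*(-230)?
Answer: 570673/297 ≈ 1921.5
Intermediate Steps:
C(O) = 690 + 3*O (C(O) = 3*(O - 1*(-230)) = 3*(O + 230) = 3*(230 + O) = 690 + 3*O)
s(u, c) = 11 (s(u, c) = 7 + 4 = 11)
k(n, f) = 8 - 2*(11 + f)/(f + n) (k(n, f) = 8 - 2*(f + 11)/(f + n) = 8 - 2*(11 + f)/(f + n))
k(444, 150) + C(408) = 2*(-11 + 3*150 + 4*444)/(150 + 444) + (690 + 3*408) = 2*(-11 + 450 + 1776)/594 + (690 + 1224) = 2*(1/594)*2215 + 1914 = 2215/297 + 1914 = 570673/297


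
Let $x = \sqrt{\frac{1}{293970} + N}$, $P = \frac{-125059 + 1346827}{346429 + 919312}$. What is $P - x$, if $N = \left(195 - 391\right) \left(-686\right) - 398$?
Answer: $\frac{1221768}{1265741} - \frac{\sqrt{11585072625826170}}{293970} \approx -365.17$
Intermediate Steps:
$N = 134058$ ($N = \left(195 - 391\right) \left(-686\right) - 398 = \left(-196\right) \left(-686\right) - 398 = 134456 - 398 = 134058$)
$P = \frac{1221768}{1265741} \approx 0.96526$
$x = \frac{\sqrt{11585072625826170}}{293970}$ ($x = \sqrt{\frac{1}{293970} + 134058} = \sqrt{\frac{39409030261}{293970}} = \frac{\sqrt{11585072625826170}}{293970} \approx 366.14$)
$P - x = \frac{1221768}{1265741} - \frac{\sqrt{11585072625826170}}{293970}$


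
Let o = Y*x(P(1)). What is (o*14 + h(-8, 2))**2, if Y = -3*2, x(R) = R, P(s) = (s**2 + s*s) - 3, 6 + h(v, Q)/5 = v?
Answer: 196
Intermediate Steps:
h(v, Q) = -30 + 5*v
P(s) = -3 + 2*s**2 (P(s) = (s**2 + s**2) - 3 = 2*s**2 - 3 = -3 + 2*s**2)
Y = -6
o = 6 (o = -6*(-3 + 2*1**2) = -6*(-3 + 2*1) = -6*(-3 + 2) = -6*(-1) = 6)
(o*14 + h(-8, 2))**2 = (6*14 + (-30 + 5*(-8)))**2 = (84 + (-30 - 40))**2 = (84 - 70)**2 = 14**2 = 196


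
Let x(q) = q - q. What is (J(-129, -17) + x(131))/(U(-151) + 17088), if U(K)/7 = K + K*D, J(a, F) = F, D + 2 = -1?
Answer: -17/19202 ≈ -0.00088532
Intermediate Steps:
D = -3 (D = -2 - 1 = -3)
U(K) = -14*K (U(K) = 7*(K + K*(-3)) = 7*(K - 3*K) = 7*(-2*K) = -14*K)
x(q) = 0
(J(-129, -17) + x(131))/(U(-151) + 17088) = (-17 + 0)/(-14*(-151) + 17088) = -17/(2114 + 17088) = -17/19202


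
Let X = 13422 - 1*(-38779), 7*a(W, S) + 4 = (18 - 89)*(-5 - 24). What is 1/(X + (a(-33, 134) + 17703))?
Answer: 7/491383 ≈ 1.4246e-5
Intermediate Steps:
a(W, S) = 2055/7 (a(W, S) = -4/7 + ((18 - 89)*(-5 - 24))/7 = -4/7 + (-71*(-29))/7 = -4/7 + (⅐)*2059 = -4/7 + 2059/7 = 2055/7)
X = 52201 (X = 13422 + 38779 = 52201)
1/(X + (a(-33, 134) + 17703)) = 1/(52201 + (2055/7 + 17703)) = 1/(52201 + 125976/7) = 1/(491383/7) = 7/491383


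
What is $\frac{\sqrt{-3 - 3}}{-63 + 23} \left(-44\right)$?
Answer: $\frac{11 i \sqrt{6}}{10} \approx 2.6944 i$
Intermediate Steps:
$\frac{\sqrt{-3 - 3}}{-63 + 23} \left(-44\right) = \frac{\sqrt{-6}}{-40} \left(-44\right) = - \frac{i \sqrt{6}}{40} \left(-44\right) = \frac{11 i \sqrt{6}}{10}$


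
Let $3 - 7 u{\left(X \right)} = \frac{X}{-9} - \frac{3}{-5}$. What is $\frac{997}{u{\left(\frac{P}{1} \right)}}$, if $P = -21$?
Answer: $104685$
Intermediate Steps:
$u{\left(X \right)} = \frac{12}{35} + \frac{X}{63}$ ($u{\left(X \right)} = \frac{3}{7} - \frac{\frac{X}{-9} - \frac{3}{-5}}{7} = \frac{3}{7} - \frac{X \left(- \frac{1}{9}\right) - - \frac{3}{5}}{7} = \frac{3}{7} - \frac{- \frac{X}{9} + \frac{3}{5}}{7} = \frac{3}{7} - \frac{\frac{3}{5} - \frac{X}{9}}{7} = \frac{3}{7} + \left(- \frac{3}{35} + \frac{X}{63}\right) = \frac{12}{35} + \frac{X}{63}$)
$\frac{997}{u{\left(\frac{P}{1} \right)}} = \frac{997}{\frac{12}{35} + \frac{\left(-21\right) 1^{-1}}{63}} = \frac{997}{\frac{12}{35} + \frac{\left(-21\right) 1}{63}} = \frac{997}{\frac{12}{35} + \frac{1}{63} \left(-21\right)} = \frac{997}{\frac{12}{35} - \frac{1}{3}} = 997 \frac{1}{\frac{1}{105}} = 997 \cdot 105 = 104685$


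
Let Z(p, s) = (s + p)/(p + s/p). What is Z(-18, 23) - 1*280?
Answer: -97250/347 ≈ -280.26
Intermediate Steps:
Z(p, s) = (p + s)/(p + s/p)
Z(-18, 23) - 1*280 = -18*(-18 + 23)/(23 + (-18)²) - 1*280 = -18*5/(23 + 324) - 280 = -18*5/347 - 280 = -18*1/347*5 - 280 = -90/347 - 280 = -97250/347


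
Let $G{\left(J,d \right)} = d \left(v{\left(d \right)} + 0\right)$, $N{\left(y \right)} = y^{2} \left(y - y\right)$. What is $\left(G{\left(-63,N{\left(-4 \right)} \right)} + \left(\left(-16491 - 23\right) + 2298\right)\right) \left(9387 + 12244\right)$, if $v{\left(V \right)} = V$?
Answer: $-307506296$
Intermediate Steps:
$N{\left(y \right)} = 0$ ($N{\left(y \right)} = y^{2} \cdot 0 = 0$)
$G{\left(J,d \right)} = d^{2}$ ($G{\left(J,d \right)} = d \left(d + 0\right) = d d = d^{2}$)
$\left(G{\left(-63,N{\left(-4 \right)} \right)} + \left(\left(-16491 - 23\right) + 2298\right)\right) \left(9387 + 12244\right) = \left(0^{2} + \left(\left(-16491 - 23\right) + 2298\right)\right) \left(9387 + 12244\right) = \left(0 + \left(-16514 + 2298\right)\right) 21631 = \left(0 - 14216\right) 21631 = \left(-14216\right) 21631 = -307506296$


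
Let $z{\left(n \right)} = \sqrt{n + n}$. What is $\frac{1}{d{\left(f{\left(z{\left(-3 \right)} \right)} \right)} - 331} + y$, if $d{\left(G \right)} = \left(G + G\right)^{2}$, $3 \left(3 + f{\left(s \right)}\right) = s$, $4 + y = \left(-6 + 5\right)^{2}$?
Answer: $\frac{18 \left(- 4 \sqrt{6} + 149 i\right)}{- 893 i + 24 \sqrt{6}} \approx -3.0033 + 0.0002202 i$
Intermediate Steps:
$z{\left(n \right)} = \sqrt{2} \sqrt{n}$ ($z{\left(n \right)} = \sqrt{2 n} = \sqrt{2} \sqrt{n}$)
$y = -3$ ($y = -4 + \left(-6 + 5\right)^{2} = -4 + \left(-1\right)^{2} = -4 + 1 = -3$)
$f{\left(s \right)} = -3 + \frac{s}{3}$
$d{\left(G \right)} = 4 G^{2}$ ($d{\left(G \right)} = \left(2 G\right)^{2} = 4 G^{2}$)
$\frac{1}{d{\left(f{\left(z{\left(-3 \right)} \right)} \right)} - 331} + y = \frac{1}{4 \left(-3 + \frac{\sqrt{2} \sqrt{-3}}{3}\right)^{2} - 331} - 3 = \frac{1}{4 \left(-3 + \frac{\sqrt{2} i \sqrt{3}}{3}\right)^{2} - 331} - 3 = \frac{1}{4 \left(-3 + \frac{i \sqrt{6}}{3}\right)^{2} - 331} - 3 = \frac{1}{-331 + 4 \left(-3 + \frac{i \sqrt{6}}{3}\right)^{2}} - 3 = -3 + \frac{1}{-331 + 4 \left(-3 + \frac{i \sqrt{6}}{3}\right)^{2}}$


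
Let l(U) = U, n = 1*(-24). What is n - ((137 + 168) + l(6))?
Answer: -335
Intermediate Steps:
n = -24
n - ((137 + 168) + l(6)) = -24 - ((137 + 168) + 6) = -24 - (305 + 6) = -24 - 1*311 = -24 - 311 = -335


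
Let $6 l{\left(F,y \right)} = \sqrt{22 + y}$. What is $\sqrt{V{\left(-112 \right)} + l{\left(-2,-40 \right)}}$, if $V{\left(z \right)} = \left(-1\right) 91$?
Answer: $\frac{\sqrt{-364 + 2 i \sqrt{2}}}{2} \approx 0.037062 + 9.5395 i$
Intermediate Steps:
$V{\left(z \right)} = -91$
$l{\left(F,y \right)} = \frac{\sqrt{22 + y}}{6}$
$\sqrt{V{\left(-112 \right)} + l{\left(-2,-40 \right)}} = \sqrt{-91 + \frac{\sqrt{22 - 40}}{6}} = \sqrt{-91 + \frac{\sqrt{-18}}{6}} = \sqrt{-91 + \frac{3 i \sqrt{2}}{6}} = \sqrt{-91 + \frac{i \sqrt{2}}{2}}$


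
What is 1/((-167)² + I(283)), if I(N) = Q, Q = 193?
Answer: 1/28082 ≈ 3.5610e-5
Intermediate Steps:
I(N) = 193
1/((-167)² + I(283)) = 1/((-167)² + 193) = 1/(27889 + 193) = 1/28082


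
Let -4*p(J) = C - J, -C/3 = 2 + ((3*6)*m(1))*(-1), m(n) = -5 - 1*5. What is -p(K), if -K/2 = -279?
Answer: -276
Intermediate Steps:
K = 558 (K = -2*(-279) = 558)
m(n) = -10 (m(n) = -5 - 5 = -10)
C = -546 (C = -3*(2 + ((3*6)*(-10))*(-1)) = -3*(2 + (18*(-10))*(-1)) = -3*(2 - 180*(-1)) = -3*(2 + 180) = -3*182 = -546)
p(J) = 273/2 + J/4 (p(J) = -(-546 - J)/4 = 273/2 + J/4)
-p(K) = -(273/2 + (¼)*558) = -(273/2 + 279/2) = -1*276 = -276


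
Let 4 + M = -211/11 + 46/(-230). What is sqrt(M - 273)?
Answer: I*sqrt(896555)/55 ≈ 17.216*I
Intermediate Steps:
M = -1286/55 (M = -4 + (-211/11 + 46/(-230)) = -4 + (-211*1/11 + 46*(-1/230)) = -4 + (-211/11 - 1/5) = -4 - 1066/55 = -1286/55 ≈ -23.382)
sqrt(M - 273) = sqrt(-1286/55 - 273) = sqrt(-16301/55) = I*sqrt(896555)/55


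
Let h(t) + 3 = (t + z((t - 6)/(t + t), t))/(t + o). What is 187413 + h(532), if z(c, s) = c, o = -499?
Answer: 1096817749/5852 ≈ 1.8743e+5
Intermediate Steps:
h(t) = -3 + (t + (-6 + t)/(2*t))/(-499 + t) (h(t) = -3 + (t + (t - 6)/(t + t))/(t - 499) = -3 + (t + (-6 + t)/((2*t)))/(-499 + t) = -3 + (t + (-6 + t)*(1/(2*t)))/(-499 + t) = -3 + (t + (-6 + t)/(2*t))/(-499 + t))
187413 + h(532) = 187413 + (½)*(-6 - 4*532² + 2995*532)/(532*(-499 + 532)) = 187413 + (½)*(1/532)*(-6 - 4*283024 + 1593340)/33 = 187413 + (½)*(1/532)*(1/33)*(-6 - 1132096 + 1593340) = 187413 + (½)*(1/532)*(1/33)*461238 = 187413 + 76873/5852 = 1096817749/5852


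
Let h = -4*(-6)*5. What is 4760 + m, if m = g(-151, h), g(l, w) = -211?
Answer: 4549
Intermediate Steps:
h = 120 (h = 24*5 = 120)
m = -211
4760 + m = 4760 - 211 = 4549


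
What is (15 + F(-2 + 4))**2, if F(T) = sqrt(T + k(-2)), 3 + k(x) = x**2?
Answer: (15 + sqrt(3))**2 ≈ 279.96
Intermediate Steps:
k(x) = -3 + x**2
F(T) = sqrt(1 + T) (F(T) = sqrt(T + (-3 + (-2)**2)) = sqrt(T + (-3 + 4)) = sqrt(T + 1) = sqrt(1 + T))
(15 + F(-2 + 4))**2 = (15 + sqrt(1 + (-2 + 4)))**2 = (15 + sqrt(1 + 2))**2 = (15 + sqrt(3))**2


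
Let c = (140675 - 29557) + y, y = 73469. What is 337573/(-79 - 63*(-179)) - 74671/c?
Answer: 61475421493/2067005226 ≈ 29.741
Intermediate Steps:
c = 184587 (c = (140675 - 29557) + 73469 = 111118 + 73469 = 184587)
337573/(-79 - 63*(-179)) - 74671/c = 337573/(-79 - 63*(-179)) - 74671/184587 = 337573/(-79 + 11277) - 74671*1/184587 = 337573/11198 - 74671/184587 = 61475421493/2067005226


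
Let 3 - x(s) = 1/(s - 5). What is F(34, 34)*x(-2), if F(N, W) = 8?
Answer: 176/7 ≈ 25.143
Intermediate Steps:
x(s) = 3 - 1/(-5 + s) (x(s) = 3 - 1/(s - 5) = 3 - 1/(-5 + s))
F(34, 34)*x(-2) = 8*((-16 + 3*(-2))/(-5 - 2)) = 8*((-16 - 6)/(-7)) = 8*(-⅐*(-22)) = 8*(22/7) = 176/7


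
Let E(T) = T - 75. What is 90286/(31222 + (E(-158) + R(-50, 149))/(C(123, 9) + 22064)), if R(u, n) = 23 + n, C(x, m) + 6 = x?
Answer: 2002633766/692535121 ≈ 2.8917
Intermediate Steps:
E(T) = -75 + T
C(x, m) = -6 + x
90286/(31222 + (E(-158) + R(-50, 149))/(C(123, 9) + 22064)) = 90286/(31222 + ((-75 - 158) + (23 + 149))/((-6 + 123) + 22064)) = 90286/(31222 + (-233 + 172)/(117 + 22064)) = 90286/(31222 - 61/22181) = 90286/(692535121/22181) = 90286*(22181/692535121) = 2002633766/692535121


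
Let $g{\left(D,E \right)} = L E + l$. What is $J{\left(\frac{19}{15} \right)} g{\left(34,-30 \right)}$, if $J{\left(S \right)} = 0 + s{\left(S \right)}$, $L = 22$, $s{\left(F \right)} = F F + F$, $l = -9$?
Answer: $- \frac{144058}{75} \approx -1920.8$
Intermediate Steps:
$s{\left(F \right)} = F + F^{2}$ ($s{\left(F \right)} = F^{2} + F = F + F^{2}$)
$g{\left(D,E \right)} = -9 + 22 E$ ($g{\left(D,E \right)} = 22 E - 9 = -9 + 22 E$)
$J{\left(S \right)} = S \left(1 + S\right)$ ($J{\left(S \right)} = 0 + S \left(1 + S\right) = S \left(1 + S\right)$)
$J{\left(\frac{19}{15} \right)} g{\left(34,-30 \right)} = \frac{19}{15} \left(1 + \frac{19}{15}\right) \left(-9 + 22 \left(-30\right)\right) = 19 \cdot \frac{1}{15} \left(1 + 19 \cdot \frac{1}{15}\right) \left(-9 - 660\right) = \frac{19 \left(1 + \frac{19}{15}\right)}{15} \left(-669\right) = \frac{19}{15} \cdot \frac{34}{15} \left(-669\right) = \frac{646}{225} \left(-669\right) = - \frac{144058}{75}$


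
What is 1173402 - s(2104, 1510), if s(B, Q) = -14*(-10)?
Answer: 1173262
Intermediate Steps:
s(B, Q) = 140
1173402 - s(2104, 1510) = 1173402 - 1*140 = 1173402 - 140 = 1173262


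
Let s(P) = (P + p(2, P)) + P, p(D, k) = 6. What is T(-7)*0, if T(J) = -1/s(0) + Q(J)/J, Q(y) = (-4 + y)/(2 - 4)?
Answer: 0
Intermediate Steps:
Q(y) = 2 - y/2 (Q(y) = (-4 + y)/(-2) = (-4 + y)*(-1/2) = 2 - y/2)
s(P) = 6 + 2*P (s(P) = (P + 6) + P = (6 + P) + P = 6 + 2*P)
T(J) = -1/6 + (2 - J/2)/J (T(J) = -1/(6 + 2*0) + (2 - J/2)/J = -1/(6 + 0) + (2 - J/2)/J = -1/6 + (2 - J/2)/J)
T(-7)*0 = (-2/3 + 2/(-7))*0 = (-2/3 + 2*(-1/7))*0 = (-2/3 - 2/7)*0 = -20/21*0 = 0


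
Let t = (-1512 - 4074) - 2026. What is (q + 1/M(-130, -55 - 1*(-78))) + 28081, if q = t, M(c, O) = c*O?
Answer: 61202309/2990 ≈ 20469.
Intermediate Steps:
M(c, O) = O*c
t = -7612 (t = -5586 - 2026 = -7612)
q = -7612
(q + 1/M(-130, -55 - 1*(-78))) + 28081 = (-7612 + 1/((-55 - 1*(-78))*(-130))) + 28081 = (-7612 + 1/((-55 + 78)*(-130))) + 28081 = (-7612 + 1/(23*(-130))) + 28081 = (-7612 + 1/(-2990)) + 28081 = (-7612 - 1/2990) + 28081 = -22759881/2990 + 28081 = 61202309/2990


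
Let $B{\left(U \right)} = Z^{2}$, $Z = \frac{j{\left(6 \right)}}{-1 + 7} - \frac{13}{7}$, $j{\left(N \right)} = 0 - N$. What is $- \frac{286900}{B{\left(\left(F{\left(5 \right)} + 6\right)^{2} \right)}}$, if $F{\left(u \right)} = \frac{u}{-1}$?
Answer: $- \frac{140581}{4} \approx -35145.0$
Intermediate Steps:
$j{\left(N \right)} = - N$
$Z = - \frac{20}{7}$ ($Z = \frac{\left(-1\right) 6}{-1 + 7} - \frac{13}{7} = - \frac{6}{6} - \frac{13}{7} = \left(-6\right) \frac{1}{6} - \frac{13}{7} = -1 - \frac{13}{7} = - \frac{20}{7} \approx -2.8571$)
$F{\left(u \right)} = - u$ ($F{\left(u \right)} = u \left(-1\right) = - u$)
$B{\left(U \right)} = \frac{400}{49}$ ($B{\left(U \right)} = \left(- \frac{20}{7}\right)^{2} = \frac{400}{49}$)
$- \frac{286900}{B{\left(\left(F{\left(5 \right)} + 6\right)^{2} \right)}} = - \frac{286900}{\frac{400}{49}} = \left(-286900\right) \frac{49}{400} = - \frac{140581}{4}$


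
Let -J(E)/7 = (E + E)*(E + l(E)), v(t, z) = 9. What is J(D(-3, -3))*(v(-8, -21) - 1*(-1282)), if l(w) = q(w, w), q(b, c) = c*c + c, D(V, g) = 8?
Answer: -11567360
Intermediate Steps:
q(b, c) = c + c**2 (q(b, c) = c**2 + c = c + c**2)
l(w) = w*(1 + w)
J(E) = -14*E*(E + E*(1 + E)) (J(E) = -7*(E + E)*(E + E*(1 + E)) = -7*2*E*(E + E*(1 + E)) = -14*E*(E + E*(1 + E)))
J(D(-3, -3))*(v(-8, -21) - 1*(-1282)) = (-14*8**2*(2 + 8))*(9 - 1*(-1282)) = (-14*64*10)*(9 + 1282) = -8960*1291 = -11567360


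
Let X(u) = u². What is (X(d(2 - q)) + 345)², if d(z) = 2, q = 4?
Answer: 121801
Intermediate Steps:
(X(d(2 - q)) + 345)² = (2² + 345)² = (4 + 345)² = 349² = 121801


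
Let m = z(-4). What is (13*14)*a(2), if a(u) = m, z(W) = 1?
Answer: 182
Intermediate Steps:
m = 1
a(u) = 1
(13*14)*a(2) = (13*14)*1 = 182*1 = 182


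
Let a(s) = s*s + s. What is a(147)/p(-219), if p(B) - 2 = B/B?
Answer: 7252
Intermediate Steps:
a(s) = s + s² (a(s) = s² + s = s + s²)
p(B) = 3 (p(B) = 2 + B/B = 2 + 1 = 3)
a(147)/p(-219) = (147*(1 + 147))/3 = (147*148)*(⅓) = 21756*(⅓) = 7252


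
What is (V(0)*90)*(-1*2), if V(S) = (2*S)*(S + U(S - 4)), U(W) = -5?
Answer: 0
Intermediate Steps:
V(S) = 2*S*(-5 + S) (V(S) = (2*S)*(S - 5) = (2*S)*(-5 + S) = 2*S*(-5 + S))
(V(0)*90)*(-1*2) = ((2*0*(-5 + 0))*90)*(-1*2) = ((2*0*(-5))*90)*(-2) = (0*90)*(-2) = 0*(-2) = 0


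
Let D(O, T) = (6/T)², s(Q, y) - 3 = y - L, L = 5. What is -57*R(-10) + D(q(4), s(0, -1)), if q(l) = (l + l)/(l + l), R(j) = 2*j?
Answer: 1144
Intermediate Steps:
q(l) = 1 (q(l) = (2*l)/((2*l)) = (2*l)*(1/(2*l)) = 1)
s(Q, y) = -2 + y (s(Q, y) = 3 + (y - 1*5) = 3 + (y - 5) = 3 + (-5 + y) = -2 + y)
D(O, T) = 36/T²
-57*R(-10) + D(q(4), s(0, -1)) = -114*(-10) + 36/(-2 - 1)² = -57*(-20) + 36/(-3)² = 1140 + 36*(⅑) = 1140 + 4 = 1144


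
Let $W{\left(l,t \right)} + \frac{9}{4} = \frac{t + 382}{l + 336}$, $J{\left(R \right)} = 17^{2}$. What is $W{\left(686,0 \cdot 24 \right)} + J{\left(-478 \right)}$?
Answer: $\frac{586881}{2044} \approx 287.12$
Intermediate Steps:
$J{\left(R \right)} = 289$
$W{\left(l,t \right)} = - \frac{9}{4} + \frac{382 + t}{336 + l}$ ($W{\left(l,t \right)} = - \frac{9}{4} + \frac{t + 382}{l + 336} = - \frac{9}{4} + \frac{382 + t}{336 + l}$)
$W{\left(686,0 \cdot 24 \right)} + J{\left(-478 \right)} = \frac{-374 + 0 \cdot 24 - \frac{3087}{2}}{336 + 686} + 289 = \frac{-374 + 0 - \frac{3087}{2}}{1022} + 289 = \frac{1}{1022} \left(- \frac{3835}{2}\right) + 289 = - \frac{3835}{2044} + 289 = \frac{586881}{2044}$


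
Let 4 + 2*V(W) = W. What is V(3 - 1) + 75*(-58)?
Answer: -4351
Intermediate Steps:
V(W) = -2 + W/2
V(3 - 1) + 75*(-58) = (-2 + (3 - 1)/2) + 75*(-58) = (-2 + (1/2)*2) - 4350 = (-2 + 1) - 4350 = -1 - 4350 = -4351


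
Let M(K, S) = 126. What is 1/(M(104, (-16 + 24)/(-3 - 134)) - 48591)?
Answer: -1/48465 ≈ -2.0633e-5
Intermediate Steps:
1/(M(104, (-16 + 24)/(-3 - 134)) - 48591) = 1/(126 - 48591) = 1/(-48465) = -1/48465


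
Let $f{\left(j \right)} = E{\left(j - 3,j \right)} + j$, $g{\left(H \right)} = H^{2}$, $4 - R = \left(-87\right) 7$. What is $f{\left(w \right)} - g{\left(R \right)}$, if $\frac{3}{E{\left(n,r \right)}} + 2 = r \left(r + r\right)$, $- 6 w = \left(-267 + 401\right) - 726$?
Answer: $- \frac{197468105273}{525642} \approx -3.7567 \cdot 10^{5}$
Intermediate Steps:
$w = \frac{296}{3}$ ($w = - \frac{\left(-267 + 401\right) - 726}{6} = - \frac{134 - 726}{6} = \left(- \frac{1}{6}\right) \left(-592\right) = \frac{296}{3} \approx 98.667$)
$R = 613$ ($R = 4 - \left(-87\right) 7 = 4 - -609 = 4 + 609 = 613$)
$E{\left(n,r \right)} = \frac{3}{-2 + 2 r^{2}}$ ($E{\left(n,r \right)} = \frac{3}{-2 + r \left(r + r\right)} = \frac{3}{-2 + r 2 r} = \frac{3}{-2 + 2 r^{2}}$)
$f{\left(j \right)} = j + \frac{3}{2 \left(-1 + j^{2}\right)}$ ($f{\left(j \right)} = \frac{3}{2 \left(-1 + j^{2}\right)} + j = j + \frac{3}{2 \left(-1 + j^{2}\right)}$)
$f{\left(w \right)} - g{\left(R \right)} = \frac{\frac{3}{2} + \frac{296 \left(-1 + \left(\frac{296}{3}\right)^{2}\right)}{3}}{-1 + \left(\frac{296}{3}\right)^{2}} - 613^{2} = \frac{\frac{3}{2} + \frac{296 \left(-1 + \frac{87616}{9}\right)}{3}}{-1 + \frac{87616}{9}} - 375769 = \frac{\frac{3}{2} + \frac{296}{3} \cdot \frac{87607}{9}}{\frac{87607}{9}} - 375769 = \frac{9 \left(\frac{3}{2} + \frac{25931672}{27}\right)}{87607} - 375769 = \frac{9}{87607} \cdot \frac{51863425}{54} - 375769 = \frac{51863425}{525642} - 375769 = - \frac{197468105273}{525642}$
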